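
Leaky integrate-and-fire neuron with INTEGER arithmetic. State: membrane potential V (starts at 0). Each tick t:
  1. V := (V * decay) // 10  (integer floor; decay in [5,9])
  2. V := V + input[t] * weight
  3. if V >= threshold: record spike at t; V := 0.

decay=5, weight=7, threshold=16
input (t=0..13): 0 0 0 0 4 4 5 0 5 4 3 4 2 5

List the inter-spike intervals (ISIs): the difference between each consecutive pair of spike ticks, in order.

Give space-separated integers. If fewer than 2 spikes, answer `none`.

Answer: 1 1 2 1 1 1 2

Derivation:
t=0: input=0 -> V=0
t=1: input=0 -> V=0
t=2: input=0 -> V=0
t=3: input=0 -> V=0
t=4: input=4 -> V=0 FIRE
t=5: input=4 -> V=0 FIRE
t=6: input=5 -> V=0 FIRE
t=7: input=0 -> V=0
t=8: input=5 -> V=0 FIRE
t=9: input=4 -> V=0 FIRE
t=10: input=3 -> V=0 FIRE
t=11: input=4 -> V=0 FIRE
t=12: input=2 -> V=14
t=13: input=5 -> V=0 FIRE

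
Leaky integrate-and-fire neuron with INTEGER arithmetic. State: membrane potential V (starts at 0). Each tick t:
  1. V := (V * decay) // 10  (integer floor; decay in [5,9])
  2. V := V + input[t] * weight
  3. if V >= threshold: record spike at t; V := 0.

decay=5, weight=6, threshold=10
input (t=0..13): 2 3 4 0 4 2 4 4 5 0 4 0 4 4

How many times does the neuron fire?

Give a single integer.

Answer: 11

Derivation:
t=0: input=2 -> V=0 FIRE
t=1: input=3 -> V=0 FIRE
t=2: input=4 -> V=0 FIRE
t=3: input=0 -> V=0
t=4: input=4 -> V=0 FIRE
t=5: input=2 -> V=0 FIRE
t=6: input=4 -> V=0 FIRE
t=7: input=4 -> V=0 FIRE
t=8: input=5 -> V=0 FIRE
t=9: input=0 -> V=0
t=10: input=4 -> V=0 FIRE
t=11: input=0 -> V=0
t=12: input=4 -> V=0 FIRE
t=13: input=4 -> V=0 FIRE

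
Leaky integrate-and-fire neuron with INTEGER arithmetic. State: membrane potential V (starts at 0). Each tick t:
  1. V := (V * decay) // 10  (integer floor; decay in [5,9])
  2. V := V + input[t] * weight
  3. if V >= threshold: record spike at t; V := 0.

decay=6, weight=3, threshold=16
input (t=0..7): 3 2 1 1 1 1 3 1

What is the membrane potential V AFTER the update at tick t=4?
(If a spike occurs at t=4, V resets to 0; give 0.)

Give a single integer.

Answer: 7

Derivation:
t=0: input=3 -> V=9
t=1: input=2 -> V=11
t=2: input=1 -> V=9
t=3: input=1 -> V=8
t=4: input=1 -> V=7
t=5: input=1 -> V=7
t=6: input=3 -> V=13
t=7: input=1 -> V=10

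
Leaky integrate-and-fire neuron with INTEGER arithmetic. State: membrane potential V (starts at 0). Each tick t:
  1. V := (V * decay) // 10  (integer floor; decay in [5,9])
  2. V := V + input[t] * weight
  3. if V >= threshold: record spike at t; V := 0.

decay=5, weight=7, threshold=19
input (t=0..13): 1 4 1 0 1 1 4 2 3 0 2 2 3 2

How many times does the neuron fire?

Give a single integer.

t=0: input=1 -> V=7
t=1: input=4 -> V=0 FIRE
t=2: input=1 -> V=7
t=3: input=0 -> V=3
t=4: input=1 -> V=8
t=5: input=1 -> V=11
t=6: input=4 -> V=0 FIRE
t=7: input=2 -> V=14
t=8: input=3 -> V=0 FIRE
t=9: input=0 -> V=0
t=10: input=2 -> V=14
t=11: input=2 -> V=0 FIRE
t=12: input=3 -> V=0 FIRE
t=13: input=2 -> V=14

Answer: 5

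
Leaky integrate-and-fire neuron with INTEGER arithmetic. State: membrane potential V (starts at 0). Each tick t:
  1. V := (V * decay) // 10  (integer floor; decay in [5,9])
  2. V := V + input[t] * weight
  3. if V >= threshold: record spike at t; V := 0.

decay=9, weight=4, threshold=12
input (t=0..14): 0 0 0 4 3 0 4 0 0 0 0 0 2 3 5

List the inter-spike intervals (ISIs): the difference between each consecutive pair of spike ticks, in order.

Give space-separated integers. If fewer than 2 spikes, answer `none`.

t=0: input=0 -> V=0
t=1: input=0 -> V=0
t=2: input=0 -> V=0
t=3: input=4 -> V=0 FIRE
t=4: input=3 -> V=0 FIRE
t=5: input=0 -> V=0
t=6: input=4 -> V=0 FIRE
t=7: input=0 -> V=0
t=8: input=0 -> V=0
t=9: input=0 -> V=0
t=10: input=0 -> V=0
t=11: input=0 -> V=0
t=12: input=2 -> V=8
t=13: input=3 -> V=0 FIRE
t=14: input=5 -> V=0 FIRE

Answer: 1 2 7 1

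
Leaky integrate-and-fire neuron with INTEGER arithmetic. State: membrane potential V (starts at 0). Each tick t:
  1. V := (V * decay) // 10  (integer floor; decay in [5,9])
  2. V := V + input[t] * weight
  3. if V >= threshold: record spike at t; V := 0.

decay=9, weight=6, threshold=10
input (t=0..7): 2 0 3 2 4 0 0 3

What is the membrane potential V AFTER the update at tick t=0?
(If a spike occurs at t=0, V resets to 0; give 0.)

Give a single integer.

t=0: input=2 -> V=0 FIRE
t=1: input=0 -> V=0
t=2: input=3 -> V=0 FIRE
t=3: input=2 -> V=0 FIRE
t=4: input=4 -> V=0 FIRE
t=5: input=0 -> V=0
t=6: input=0 -> V=0
t=7: input=3 -> V=0 FIRE

Answer: 0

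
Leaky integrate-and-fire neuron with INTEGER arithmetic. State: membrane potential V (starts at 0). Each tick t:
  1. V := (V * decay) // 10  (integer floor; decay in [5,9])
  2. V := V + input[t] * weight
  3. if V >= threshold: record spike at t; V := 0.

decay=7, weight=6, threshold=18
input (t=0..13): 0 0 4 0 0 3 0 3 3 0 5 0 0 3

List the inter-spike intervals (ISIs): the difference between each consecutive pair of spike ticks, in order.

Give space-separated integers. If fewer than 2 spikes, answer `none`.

t=0: input=0 -> V=0
t=1: input=0 -> V=0
t=2: input=4 -> V=0 FIRE
t=3: input=0 -> V=0
t=4: input=0 -> V=0
t=5: input=3 -> V=0 FIRE
t=6: input=0 -> V=0
t=7: input=3 -> V=0 FIRE
t=8: input=3 -> V=0 FIRE
t=9: input=0 -> V=0
t=10: input=5 -> V=0 FIRE
t=11: input=0 -> V=0
t=12: input=0 -> V=0
t=13: input=3 -> V=0 FIRE

Answer: 3 2 1 2 3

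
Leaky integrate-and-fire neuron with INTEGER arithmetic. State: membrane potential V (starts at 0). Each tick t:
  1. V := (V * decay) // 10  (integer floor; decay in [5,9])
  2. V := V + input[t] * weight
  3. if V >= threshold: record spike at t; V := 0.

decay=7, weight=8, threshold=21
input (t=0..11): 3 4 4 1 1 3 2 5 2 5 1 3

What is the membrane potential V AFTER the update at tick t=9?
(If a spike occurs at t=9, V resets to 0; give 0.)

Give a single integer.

Answer: 0

Derivation:
t=0: input=3 -> V=0 FIRE
t=1: input=4 -> V=0 FIRE
t=2: input=4 -> V=0 FIRE
t=3: input=1 -> V=8
t=4: input=1 -> V=13
t=5: input=3 -> V=0 FIRE
t=6: input=2 -> V=16
t=7: input=5 -> V=0 FIRE
t=8: input=2 -> V=16
t=9: input=5 -> V=0 FIRE
t=10: input=1 -> V=8
t=11: input=3 -> V=0 FIRE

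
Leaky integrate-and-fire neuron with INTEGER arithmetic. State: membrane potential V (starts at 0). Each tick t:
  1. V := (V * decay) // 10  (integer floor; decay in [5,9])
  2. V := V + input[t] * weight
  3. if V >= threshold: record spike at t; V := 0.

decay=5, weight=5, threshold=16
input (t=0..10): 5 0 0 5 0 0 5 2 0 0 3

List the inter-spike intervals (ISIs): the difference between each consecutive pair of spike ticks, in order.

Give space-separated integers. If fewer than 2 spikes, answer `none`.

Answer: 3 3 4

Derivation:
t=0: input=5 -> V=0 FIRE
t=1: input=0 -> V=0
t=2: input=0 -> V=0
t=3: input=5 -> V=0 FIRE
t=4: input=0 -> V=0
t=5: input=0 -> V=0
t=6: input=5 -> V=0 FIRE
t=7: input=2 -> V=10
t=8: input=0 -> V=5
t=9: input=0 -> V=2
t=10: input=3 -> V=0 FIRE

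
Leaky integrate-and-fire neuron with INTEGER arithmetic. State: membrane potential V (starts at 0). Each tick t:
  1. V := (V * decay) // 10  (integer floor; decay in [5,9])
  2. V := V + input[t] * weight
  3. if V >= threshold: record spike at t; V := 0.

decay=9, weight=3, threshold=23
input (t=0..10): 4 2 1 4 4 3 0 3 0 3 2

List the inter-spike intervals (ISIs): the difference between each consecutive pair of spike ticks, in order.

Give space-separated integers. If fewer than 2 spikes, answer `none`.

t=0: input=4 -> V=12
t=1: input=2 -> V=16
t=2: input=1 -> V=17
t=3: input=4 -> V=0 FIRE
t=4: input=4 -> V=12
t=5: input=3 -> V=19
t=6: input=0 -> V=17
t=7: input=3 -> V=0 FIRE
t=8: input=0 -> V=0
t=9: input=3 -> V=9
t=10: input=2 -> V=14

Answer: 4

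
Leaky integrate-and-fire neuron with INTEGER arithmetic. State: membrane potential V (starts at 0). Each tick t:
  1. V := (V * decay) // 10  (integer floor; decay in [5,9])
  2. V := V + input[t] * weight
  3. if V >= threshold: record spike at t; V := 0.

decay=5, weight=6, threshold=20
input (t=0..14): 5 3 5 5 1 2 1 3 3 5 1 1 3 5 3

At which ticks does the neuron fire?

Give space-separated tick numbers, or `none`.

t=0: input=5 -> V=0 FIRE
t=1: input=3 -> V=18
t=2: input=5 -> V=0 FIRE
t=3: input=5 -> V=0 FIRE
t=4: input=1 -> V=6
t=5: input=2 -> V=15
t=6: input=1 -> V=13
t=7: input=3 -> V=0 FIRE
t=8: input=3 -> V=18
t=9: input=5 -> V=0 FIRE
t=10: input=1 -> V=6
t=11: input=1 -> V=9
t=12: input=3 -> V=0 FIRE
t=13: input=5 -> V=0 FIRE
t=14: input=3 -> V=18

Answer: 0 2 3 7 9 12 13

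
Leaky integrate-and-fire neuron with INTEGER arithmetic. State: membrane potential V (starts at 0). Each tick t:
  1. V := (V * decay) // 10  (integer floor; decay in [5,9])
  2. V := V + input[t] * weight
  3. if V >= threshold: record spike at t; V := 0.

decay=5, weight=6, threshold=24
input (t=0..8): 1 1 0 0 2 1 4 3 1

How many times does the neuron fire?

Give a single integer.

Answer: 1

Derivation:
t=0: input=1 -> V=6
t=1: input=1 -> V=9
t=2: input=0 -> V=4
t=3: input=0 -> V=2
t=4: input=2 -> V=13
t=5: input=1 -> V=12
t=6: input=4 -> V=0 FIRE
t=7: input=3 -> V=18
t=8: input=1 -> V=15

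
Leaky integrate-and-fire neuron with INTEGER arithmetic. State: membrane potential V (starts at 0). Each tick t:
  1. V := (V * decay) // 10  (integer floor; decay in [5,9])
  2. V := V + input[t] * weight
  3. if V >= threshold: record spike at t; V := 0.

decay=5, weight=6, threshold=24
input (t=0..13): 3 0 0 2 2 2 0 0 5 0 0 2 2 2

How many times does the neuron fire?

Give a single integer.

Answer: 1

Derivation:
t=0: input=3 -> V=18
t=1: input=0 -> V=9
t=2: input=0 -> V=4
t=3: input=2 -> V=14
t=4: input=2 -> V=19
t=5: input=2 -> V=21
t=6: input=0 -> V=10
t=7: input=0 -> V=5
t=8: input=5 -> V=0 FIRE
t=9: input=0 -> V=0
t=10: input=0 -> V=0
t=11: input=2 -> V=12
t=12: input=2 -> V=18
t=13: input=2 -> V=21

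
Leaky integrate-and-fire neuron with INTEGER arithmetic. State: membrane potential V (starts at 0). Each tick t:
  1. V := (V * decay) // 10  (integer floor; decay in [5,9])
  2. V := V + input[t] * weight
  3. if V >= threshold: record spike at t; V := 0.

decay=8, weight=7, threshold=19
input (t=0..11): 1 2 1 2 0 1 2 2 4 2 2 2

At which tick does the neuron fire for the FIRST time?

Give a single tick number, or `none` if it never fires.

t=0: input=1 -> V=7
t=1: input=2 -> V=0 FIRE
t=2: input=1 -> V=7
t=3: input=2 -> V=0 FIRE
t=4: input=0 -> V=0
t=5: input=1 -> V=7
t=6: input=2 -> V=0 FIRE
t=7: input=2 -> V=14
t=8: input=4 -> V=0 FIRE
t=9: input=2 -> V=14
t=10: input=2 -> V=0 FIRE
t=11: input=2 -> V=14

Answer: 1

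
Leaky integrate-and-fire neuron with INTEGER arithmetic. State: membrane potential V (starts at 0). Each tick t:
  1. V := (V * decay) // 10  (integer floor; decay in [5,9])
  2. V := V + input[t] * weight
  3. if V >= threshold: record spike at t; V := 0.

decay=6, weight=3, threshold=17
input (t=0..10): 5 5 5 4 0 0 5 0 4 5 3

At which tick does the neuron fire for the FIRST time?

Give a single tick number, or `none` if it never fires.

t=0: input=5 -> V=15
t=1: input=5 -> V=0 FIRE
t=2: input=5 -> V=15
t=3: input=4 -> V=0 FIRE
t=4: input=0 -> V=0
t=5: input=0 -> V=0
t=6: input=5 -> V=15
t=7: input=0 -> V=9
t=8: input=4 -> V=0 FIRE
t=9: input=5 -> V=15
t=10: input=3 -> V=0 FIRE

Answer: 1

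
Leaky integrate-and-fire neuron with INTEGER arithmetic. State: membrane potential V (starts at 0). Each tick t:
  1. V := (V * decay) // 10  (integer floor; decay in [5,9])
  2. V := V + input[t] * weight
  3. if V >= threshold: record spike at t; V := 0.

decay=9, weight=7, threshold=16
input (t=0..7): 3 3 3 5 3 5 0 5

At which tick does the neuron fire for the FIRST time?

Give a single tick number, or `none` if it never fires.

Answer: 0

Derivation:
t=0: input=3 -> V=0 FIRE
t=1: input=3 -> V=0 FIRE
t=2: input=3 -> V=0 FIRE
t=3: input=5 -> V=0 FIRE
t=4: input=3 -> V=0 FIRE
t=5: input=5 -> V=0 FIRE
t=6: input=0 -> V=0
t=7: input=5 -> V=0 FIRE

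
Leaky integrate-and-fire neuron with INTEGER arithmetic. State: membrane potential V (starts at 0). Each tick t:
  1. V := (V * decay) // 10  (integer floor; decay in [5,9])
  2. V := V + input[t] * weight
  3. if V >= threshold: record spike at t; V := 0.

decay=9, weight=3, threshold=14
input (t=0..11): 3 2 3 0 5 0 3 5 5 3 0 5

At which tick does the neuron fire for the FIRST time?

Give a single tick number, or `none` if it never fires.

Answer: 1

Derivation:
t=0: input=3 -> V=9
t=1: input=2 -> V=0 FIRE
t=2: input=3 -> V=9
t=3: input=0 -> V=8
t=4: input=5 -> V=0 FIRE
t=5: input=0 -> V=0
t=6: input=3 -> V=9
t=7: input=5 -> V=0 FIRE
t=8: input=5 -> V=0 FIRE
t=9: input=3 -> V=9
t=10: input=0 -> V=8
t=11: input=5 -> V=0 FIRE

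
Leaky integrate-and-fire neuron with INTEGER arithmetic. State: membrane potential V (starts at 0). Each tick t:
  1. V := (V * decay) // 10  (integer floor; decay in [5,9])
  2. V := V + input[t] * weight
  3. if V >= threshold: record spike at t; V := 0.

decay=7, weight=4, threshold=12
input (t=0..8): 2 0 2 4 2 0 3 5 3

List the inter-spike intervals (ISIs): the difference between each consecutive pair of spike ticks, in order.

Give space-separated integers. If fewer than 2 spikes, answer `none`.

t=0: input=2 -> V=8
t=1: input=0 -> V=5
t=2: input=2 -> V=11
t=3: input=4 -> V=0 FIRE
t=4: input=2 -> V=8
t=5: input=0 -> V=5
t=6: input=3 -> V=0 FIRE
t=7: input=5 -> V=0 FIRE
t=8: input=3 -> V=0 FIRE

Answer: 3 1 1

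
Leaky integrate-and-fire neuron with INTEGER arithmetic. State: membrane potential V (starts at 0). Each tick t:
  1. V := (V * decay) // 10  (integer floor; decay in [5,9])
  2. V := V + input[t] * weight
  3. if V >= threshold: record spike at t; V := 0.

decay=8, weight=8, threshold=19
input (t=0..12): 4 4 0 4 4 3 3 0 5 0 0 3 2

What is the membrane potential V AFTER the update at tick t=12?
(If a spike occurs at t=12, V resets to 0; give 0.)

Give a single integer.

Answer: 16

Derivation:
t=0: input=4 -> V=0 FIRE
t=1: input=4 -> V=0 FIRE
t=2: input=0 -> V=0
t=3: input=4 -> V=0 FIRE
t=4: input=4 -> V=0 FIRE
t=5: input=3 -> V=0 FIRE
t=6: input=3 -> V=0 FIRE
t=7: input=0 -> V=0
t=8: input=5 -> V=0 FIRE
t=9: input=0 -> V=0
t=10: input=0 -> V=0
t=11: input=3 -> V=0 FIRE
t=12: input=2 -> V=16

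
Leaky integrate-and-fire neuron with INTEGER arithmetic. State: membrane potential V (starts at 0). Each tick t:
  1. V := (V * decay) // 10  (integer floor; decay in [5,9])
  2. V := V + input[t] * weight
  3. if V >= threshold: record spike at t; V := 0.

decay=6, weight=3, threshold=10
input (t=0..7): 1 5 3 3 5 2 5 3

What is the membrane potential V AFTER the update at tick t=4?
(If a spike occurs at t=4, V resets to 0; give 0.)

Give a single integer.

t=0: input=1 -> V=3
t=1: input=5 -> V=0 FIRE
t=2: input=3 -> V=9
t=3: input=3 -> V=0 FIRE
t=4: input=5 -> V=0 FIRE
t=5: input=2 -> V=6
t=6: input=5 -> V=0 FIRE
t=7: input=3 -> V=9

Answer: 0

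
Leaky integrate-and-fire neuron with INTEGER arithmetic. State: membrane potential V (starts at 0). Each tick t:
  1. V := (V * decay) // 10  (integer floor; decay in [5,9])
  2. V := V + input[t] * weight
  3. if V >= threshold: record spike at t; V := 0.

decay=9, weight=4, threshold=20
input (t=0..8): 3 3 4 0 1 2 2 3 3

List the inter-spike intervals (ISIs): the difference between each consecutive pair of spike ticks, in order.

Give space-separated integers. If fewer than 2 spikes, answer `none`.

t=0: input=3 -> V=12
t=1: input=3 -> V=0 FIRE
t=2: input=4 -> V=16
t=3: input=0 -> V=14
t=4: input=1 -> V=16
t=5: input=2 -> V=0 FIRE
t=6: input=2 -> V=8
t=7: input=3 -> V=19
t=8: input=3 -> V=0 FIRE

Answer: 4 3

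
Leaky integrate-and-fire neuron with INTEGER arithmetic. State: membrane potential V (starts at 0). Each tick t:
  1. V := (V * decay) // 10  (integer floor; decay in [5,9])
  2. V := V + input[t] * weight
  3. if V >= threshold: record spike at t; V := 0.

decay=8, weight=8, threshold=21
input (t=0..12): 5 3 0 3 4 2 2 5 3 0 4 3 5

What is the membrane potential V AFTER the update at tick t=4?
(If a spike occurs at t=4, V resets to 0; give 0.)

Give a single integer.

t=0: input=5 -> V=0 FIRE
t=1: input=3 -> V=0 FIRE
t=2: input=0 -> V=0
t=3: input=3 -> V=0 FIRE
t=4: input=4 -> V=0 FIRE
t=5: input=2 -> V=16
t=6: input=2 -> V=0 FIRE
t=7: input=5 -> V=0 FIRE
t=8: input=3 -> V=0 FIRE
t=9: input=0 -> V=0
t=10: input=4 -> V=0 FIRE
t=11: input=3 -> V=0 FIRE
t=12: input=5 -> V=0 FIRE

Answer: 0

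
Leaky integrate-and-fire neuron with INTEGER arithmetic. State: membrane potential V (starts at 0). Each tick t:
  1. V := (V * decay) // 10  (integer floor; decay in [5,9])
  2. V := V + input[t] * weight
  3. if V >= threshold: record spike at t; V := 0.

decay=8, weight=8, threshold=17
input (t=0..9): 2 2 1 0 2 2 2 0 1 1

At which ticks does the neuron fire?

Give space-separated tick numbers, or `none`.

t=0: input=2 -> V=16
t=1: input=2 -> V=0 FIRE
t=2: input=1 -> V=8
t=3: input=0 -> V=6
t=4: input=2 -> V=0 FIRE
t=5: input=2 -> V=16
t=6: input=2 -> V=0 FIRE
t=7: input=0 -> V=0
t=8: input=1 -> V=8
t=9: input=1 -> V=14

Answer: 1 4 6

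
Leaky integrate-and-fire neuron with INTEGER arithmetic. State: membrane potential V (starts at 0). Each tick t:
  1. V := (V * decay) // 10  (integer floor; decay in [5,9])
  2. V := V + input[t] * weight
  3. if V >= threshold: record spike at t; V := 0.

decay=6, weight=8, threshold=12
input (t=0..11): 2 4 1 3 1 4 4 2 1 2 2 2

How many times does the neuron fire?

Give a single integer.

t=0: input=2 -> V=0 FIRE
t=1: input=4 -> V=0 FIRE
t=2: input=1 -> V=8
t=3: input=3 -> V=0 FIRE
t=4: input=1 -> V=8
t=5: input=4 -> V=0 FIRE
t=6: input=4 -> V=0 FIRE
t=7: input=2 -> V=0 FIRE
t=8: input=1 -> V=8
t=9: input=2 -> V=0 FIRE
t=10: input=2 -> V=0 FIRE
t=11: input=2 -> V=0 FIRE

Answer: 9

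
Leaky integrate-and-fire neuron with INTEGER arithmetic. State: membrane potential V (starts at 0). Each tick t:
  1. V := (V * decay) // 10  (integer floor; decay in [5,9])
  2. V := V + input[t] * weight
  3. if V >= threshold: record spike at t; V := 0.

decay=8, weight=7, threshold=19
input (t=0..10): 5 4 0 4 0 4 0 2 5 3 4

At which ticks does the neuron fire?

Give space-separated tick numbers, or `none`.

Answer: 0 1 3 5 8 9 10

Derivation:
t=0: input=5 -> V=0 FIRE
t=1: input=4 -> V=0 FIRE
t=2: input=0 -> V=0
t=3: input=4 -> V=0 FIRE
t=4: input=0 -> V=0
t=5: input=4 -> V=0 FIRE
t=6: input=0 -> V=0
t=7: input=2 -> V=14
t=8: input=5 -> V=0 FIRE
t=9: input=3 -> V=0 FIRE
t=10: input=4 -> V=0 FIRE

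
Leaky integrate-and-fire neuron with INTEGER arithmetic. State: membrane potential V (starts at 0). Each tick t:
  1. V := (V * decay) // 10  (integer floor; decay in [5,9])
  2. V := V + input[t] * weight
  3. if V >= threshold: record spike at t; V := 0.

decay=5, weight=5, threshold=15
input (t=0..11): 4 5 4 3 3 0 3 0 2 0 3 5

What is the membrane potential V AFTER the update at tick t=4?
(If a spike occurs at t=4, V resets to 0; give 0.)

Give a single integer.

Answer: 0

Derivation:
t=0: input=4 -> V=0 FIRE
t=1: input=5 -> V=0 FIRE
t=2: input=4 -> V=0 FIRE
t=3: input=3 -> V=0 FIRE
t=4: input=3 -> V=0 FIRE
t=5: input=0 -> V=0
t=6: input=3 -> V=0 FIRE
t=7: input=0 -> V=0
t=8: input=2 -> V=10
t=9: input=0 -> V=5
t=10: input=3 -> V=0 FIRE
t=11: input=5 -> V=0 FIRE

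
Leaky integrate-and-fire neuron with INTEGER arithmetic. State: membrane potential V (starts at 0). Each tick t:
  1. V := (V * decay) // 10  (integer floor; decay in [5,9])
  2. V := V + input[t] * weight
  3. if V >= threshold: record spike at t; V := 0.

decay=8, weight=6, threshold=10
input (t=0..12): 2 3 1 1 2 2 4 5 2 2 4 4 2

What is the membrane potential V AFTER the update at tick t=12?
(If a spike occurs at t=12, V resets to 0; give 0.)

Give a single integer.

t=0: input=2 -> V=0 FIRE
t=1: input=3 -> V=0 FIRE
t=2: input=1 -> V=6
t=3: input=1 -> V=0 FIRE
t=4: input=2 -> V=0 FIRE
t=5: input=2 -> V=0 FIRE
t=6: input=4 -> V=0 FIRE
t=7: input=5 -> V=0 FIRE
t=8: input=2 -> V=0 FIRE
t=9: input=2 -> V=0 FIRE
t=10: input=4 -> V=0 FIRE
t=11: input=4 -> V=0 FIRE
t=12: input=2 -> V=0 FIRE

Answer: 0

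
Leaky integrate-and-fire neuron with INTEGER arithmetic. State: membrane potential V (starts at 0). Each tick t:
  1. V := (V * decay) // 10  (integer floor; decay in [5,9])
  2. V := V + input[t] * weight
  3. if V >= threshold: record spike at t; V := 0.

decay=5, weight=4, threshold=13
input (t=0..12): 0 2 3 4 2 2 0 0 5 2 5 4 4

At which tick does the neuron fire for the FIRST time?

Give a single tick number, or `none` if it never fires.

Answer: 2

Derivation:
t=0: input=0 -> V=0
t=1: input=2 -> V=8
t=2: input=3 -> V=0 FIRE
t=3: input=4 -> V=0 FIRE
t=4: input=2 -> V=8
t=5: input=2 -> V=12
t=6: input=0 -> V=6
t=7: input=0 -> V=3
t=8: input=5 -> V=0 FIRE
t=9: input=2 -> V=8
t=10: input=5 -> V=0 FIRE
t=11: input=4 -> V=0 FIRE
t=12: input=4 -> V=0 FIRE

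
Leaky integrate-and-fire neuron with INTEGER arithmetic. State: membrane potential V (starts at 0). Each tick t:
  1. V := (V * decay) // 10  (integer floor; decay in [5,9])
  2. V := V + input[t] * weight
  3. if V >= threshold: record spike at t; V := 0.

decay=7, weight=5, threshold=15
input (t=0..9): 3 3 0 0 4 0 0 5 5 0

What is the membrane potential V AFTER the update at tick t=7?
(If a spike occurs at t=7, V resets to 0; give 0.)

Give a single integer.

Answer: 0

Derivation:
t=0: input=3 -> V=0 FIRE
t=1: input=3 -> V=0 FIRE
t=2: input=0 -> V=0
t=3: input=0 -> V=0
t=4: input=4 -> V=0 FIRE
t=5: input=0 -> V=0
t=6: input=0 -> V=0
t=7: input=5 -> V=0 FIRE
t=8: input=5 -> V=0 FIRE
t=9: input=0 -> V=0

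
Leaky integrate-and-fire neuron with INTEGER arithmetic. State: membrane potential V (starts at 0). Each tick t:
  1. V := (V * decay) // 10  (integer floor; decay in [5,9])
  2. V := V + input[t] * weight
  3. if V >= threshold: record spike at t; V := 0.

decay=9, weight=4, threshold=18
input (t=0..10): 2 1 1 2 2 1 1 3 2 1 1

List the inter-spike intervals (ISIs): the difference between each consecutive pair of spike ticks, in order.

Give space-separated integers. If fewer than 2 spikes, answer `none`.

Answer: 4

Derivation:
t=0: input=2 -> V=8
t=1: input=1 -> V=11
t=2: input=1 -> V=13
t=3: input=2 -> V=0 FIRE
t=4: input=2 -> V=8
t=5: input=1 -> V=11
t=6: input=1 -> V=13
t=7: input=3 -> V=0 FIRE
t=8: input=2 -> V=8
t=9: input=1 -> V=11
t=10: input=1 -> V=13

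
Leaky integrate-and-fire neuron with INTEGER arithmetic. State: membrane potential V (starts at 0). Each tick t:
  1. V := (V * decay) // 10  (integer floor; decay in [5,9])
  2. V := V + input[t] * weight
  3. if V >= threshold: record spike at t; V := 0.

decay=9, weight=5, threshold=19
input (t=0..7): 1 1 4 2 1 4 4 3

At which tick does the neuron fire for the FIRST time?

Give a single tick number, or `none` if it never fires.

t=0: input=1 -> V=5
t=1: input=1 -> V=9
t=2: input=4 -> V=0 FIRE
t=3: input=2 -> V=10
t=4: input=1 -> V=14
t=5: input=4 -> V=0 FIRE
t=6: input=4 -> V=0 FIRE
t=7: input=3 -> V=15

Answer: 2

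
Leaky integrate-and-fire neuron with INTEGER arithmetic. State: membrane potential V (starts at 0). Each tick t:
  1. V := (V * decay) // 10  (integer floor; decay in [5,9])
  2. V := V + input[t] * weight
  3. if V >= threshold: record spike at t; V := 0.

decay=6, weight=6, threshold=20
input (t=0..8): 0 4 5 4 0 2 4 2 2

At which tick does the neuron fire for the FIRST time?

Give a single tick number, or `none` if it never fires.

t=0: input=0 -> V=0
t=1: input=4 -> V=0 FIRE
t=2: input=5 -> V=0 FIRE
t=3: input=4 -> V=0 FIRE
t=4: input=0 -> V=0
t=5: input=2 -> V=12
t=6: input=4 -> V=0 FIRE
t=7: input=2 -> V=12
t=8: input=2 -> V=19

Answer: 1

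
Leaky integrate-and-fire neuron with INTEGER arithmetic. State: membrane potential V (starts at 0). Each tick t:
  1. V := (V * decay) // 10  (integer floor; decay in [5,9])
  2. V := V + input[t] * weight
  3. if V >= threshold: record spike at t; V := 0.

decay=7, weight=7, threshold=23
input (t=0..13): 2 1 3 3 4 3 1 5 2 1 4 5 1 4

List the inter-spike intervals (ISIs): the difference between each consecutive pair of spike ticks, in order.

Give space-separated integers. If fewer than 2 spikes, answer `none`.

t=0: input=2 -> V=14
t=1: input=1 -> V=16
t=2: input=3 -> V=0 FIRE
t=3: input=3 -> V=21
t=4: input=4 -> V=0 FIRE
t=5: input=3 -> V=21
t=6: input=1 -> V=21
t=7: input=5 -> V=0 FIRE
t=8: input=2 -> V=14
t=9: input=1 -> V=16
t=10: input=4 -> V=0 FIRE
t=11: input=5 -> V=0 FIRE
t=12: input=1 -> V=7
t=13: input=4 -> V=0 FIRE

Answer: 2 3 3 1 2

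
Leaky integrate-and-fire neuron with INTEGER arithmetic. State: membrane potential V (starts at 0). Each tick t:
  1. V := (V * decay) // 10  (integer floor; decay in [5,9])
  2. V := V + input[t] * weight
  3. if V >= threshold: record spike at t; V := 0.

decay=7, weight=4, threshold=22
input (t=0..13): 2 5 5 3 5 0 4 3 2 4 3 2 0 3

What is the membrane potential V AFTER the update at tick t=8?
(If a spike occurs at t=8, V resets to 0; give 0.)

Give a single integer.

Answer: 16

Derivation:
t=0: input=2 -> V=8
t=1: input=5 -> V=0 FIRE
t=2: input=5 -> V=20
t=3: input=3 -> V=0 FIRE
t=4: input=5 -> V=20
t=5: input=0 -> V=14
t=6: input=4 -> V=0 FIRE
t=7: input=3 -> V=12
t=8: input=2 -> V=16
t=9: input=4 -> V=0 FIRE
t=10: input=3 -> V=12
t=11: input=2 -> V=16
t=12: input=0 -> V=11
t=13: input=3 -> V=19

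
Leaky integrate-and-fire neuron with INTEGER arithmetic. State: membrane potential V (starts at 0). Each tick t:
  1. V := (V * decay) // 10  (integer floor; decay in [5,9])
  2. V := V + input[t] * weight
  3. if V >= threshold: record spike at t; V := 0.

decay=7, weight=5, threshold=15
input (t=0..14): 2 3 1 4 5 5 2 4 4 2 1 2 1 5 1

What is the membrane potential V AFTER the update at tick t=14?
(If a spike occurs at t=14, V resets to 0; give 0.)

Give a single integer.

t=0: input=2 -> V=10
t=1: input=3 -> V=0 FIRE
t=2: input=1 -> V=5
t=3: input=4 -> V=0 FIRE
t=4: input=5 -> V=0 FIRE
t=5: input=5 -> V=0 FIRE
t=6: input=2 -> V=10
t=7: input=4 -> V=0 FIRE
t=8: input=4 -> V=0 FIRE
t=9: input=2 -> V=10
t=10: input=1 -> V=12
t=11: input=2 -> V=0 FIRE
t=12: input=1 -> V=5
t=13: input=5 -> V=0 FIRE
t=14: input=1 -> V=5

Answer: 5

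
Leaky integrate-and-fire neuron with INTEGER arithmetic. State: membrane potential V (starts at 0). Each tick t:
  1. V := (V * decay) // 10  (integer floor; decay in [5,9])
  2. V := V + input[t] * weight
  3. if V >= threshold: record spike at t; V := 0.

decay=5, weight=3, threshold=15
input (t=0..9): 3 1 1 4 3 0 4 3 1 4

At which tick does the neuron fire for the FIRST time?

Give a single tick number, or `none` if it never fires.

Answer: 3

Derivation:
t=0: input=3 -> V=9
t=1: input=1 -> V=7
t=2: input=1 -> V=6
t=3: input=4 -> V=0 FIRE
t=4: input=3 -> V=9
t=5: input=0 -> V=4
t=6: input=4 -> V=14
t=7: input=3 -> V=0 FIRE
t=8: input=1 -> V=3
t=9: input=4 -> V=13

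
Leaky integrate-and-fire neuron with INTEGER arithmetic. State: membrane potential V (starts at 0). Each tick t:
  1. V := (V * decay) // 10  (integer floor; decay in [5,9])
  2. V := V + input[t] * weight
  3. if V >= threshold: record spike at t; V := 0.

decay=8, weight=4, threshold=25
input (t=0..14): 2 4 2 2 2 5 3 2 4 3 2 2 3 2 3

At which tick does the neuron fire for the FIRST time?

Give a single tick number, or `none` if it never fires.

t=0: input=2 -> V=8
t=1: input=4 -> V=22
t=2: input=2 -> V=0 FIRE
t=3: input=2 -> V=8
t=4: input=2 -> V=14
t=5: input=5 -> V=0 FIRE
t=6: input=3 -> V=12
t=7: input=2 -> V=17
t=8: input=4 -> V=0 FIRE
t=9: input=3 -> V=12
t=10: input=2 -> V=17
t=11: input=2 -> V=21
t=12: input=3 -> V=0 FIRE
t=13: input=2 -> V=8
t=14: input=3 -> V=18

Answer: 2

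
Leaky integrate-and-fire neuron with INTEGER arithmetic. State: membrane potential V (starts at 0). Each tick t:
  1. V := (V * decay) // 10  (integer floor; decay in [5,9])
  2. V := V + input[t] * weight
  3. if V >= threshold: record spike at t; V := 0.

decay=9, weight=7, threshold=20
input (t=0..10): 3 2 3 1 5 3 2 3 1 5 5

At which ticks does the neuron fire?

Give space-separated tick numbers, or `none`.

t=0: input=3 -> V=0 FIRE
t=1: input=2 -> V=14
t=2: input=3 -> V=0 FIRE
t=3: input=1 -> V=7
t=4: input=5 -> V=0 FIRE
t=5: input=3 -> V=0 FIRE
t=6: input=2 -> V=14
t=7: input=3 -> V=0 FIRE
t=8: input=1 -> V=7
t=9: input=5 -> V=0 FIRE
t=10: input=5 -> V=0 FIRE

Answer: 0 2 4 5 7 9 10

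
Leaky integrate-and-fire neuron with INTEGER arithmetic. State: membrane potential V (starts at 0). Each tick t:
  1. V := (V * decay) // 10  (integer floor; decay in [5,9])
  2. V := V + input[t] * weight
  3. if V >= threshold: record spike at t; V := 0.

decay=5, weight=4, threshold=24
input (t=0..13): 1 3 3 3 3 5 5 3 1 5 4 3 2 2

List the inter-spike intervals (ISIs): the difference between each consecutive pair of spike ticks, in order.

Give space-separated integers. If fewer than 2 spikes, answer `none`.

t=0: input=1 -> V=4
t=1: input=3 -> V=14
t=2: input=3 -> V=19
t=3: input=3 -> V=21
t=4: input=3 -> V=22
t=5: input=5 -> V=0 FIRE
t=6: input=5 -> V=20
t=7: input=3 -> V=22
t=8: input=1 -> V=15
t=9: input=5 -> V=0 FIRE
t=10: input=4 -> V=16
t=11: input=3 -> V=20
t=12: input=2 -> V=18
t=13: input=2 -> V=17

Answer: 4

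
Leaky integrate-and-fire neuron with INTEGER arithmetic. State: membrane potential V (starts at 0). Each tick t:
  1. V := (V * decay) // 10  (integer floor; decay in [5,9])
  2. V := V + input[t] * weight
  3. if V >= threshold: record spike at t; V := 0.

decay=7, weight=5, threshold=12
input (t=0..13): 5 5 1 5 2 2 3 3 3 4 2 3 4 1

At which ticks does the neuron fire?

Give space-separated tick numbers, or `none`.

t=0: input=5 -> V=0 FIRE
t=1: input=5 -> V=0 FIRE
t=2: input=1 -> V=5
t=3: input=5 -> V=0 FIRE
t=4: input=2 -> V=10
t=5: input=2 -> V=0 FIRE
t=6: input=3 -> V=0 FIRE
t=7: input=3 -> V=0 FIRE
t=8: input=3 -> V=0 FIRE
t=9: input=4 -> V=0 FIRE
t=10: input=2 -> V=10
t=11: input=3 -> V=0 FIRE
t=12: input=4 -> V=0 FIRE
t=13: input=1 -> V=5

Answer: 0 1 3 5 6 7 8 9 11 12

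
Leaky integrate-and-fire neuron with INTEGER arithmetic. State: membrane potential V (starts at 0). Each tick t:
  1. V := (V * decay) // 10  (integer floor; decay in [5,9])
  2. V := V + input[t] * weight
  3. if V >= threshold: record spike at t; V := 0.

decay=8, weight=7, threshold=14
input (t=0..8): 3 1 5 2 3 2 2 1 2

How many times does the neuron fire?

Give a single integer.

t=0: input=3 -> V=0 FIRE
t=1: input=1 -> V=7
t=2: input=5 -> V=0 FIRE
t=3: input=2 -> V=0 FIRE
t=4: input=3 -> V=0 FIRE
t=5: input=2 -> V=0 FIRE
t=6: input=2 -> V=0 FIRE
t=7: input=1 -> V=7
t=8: input=2 -> V=0 FIRE

Answer: 7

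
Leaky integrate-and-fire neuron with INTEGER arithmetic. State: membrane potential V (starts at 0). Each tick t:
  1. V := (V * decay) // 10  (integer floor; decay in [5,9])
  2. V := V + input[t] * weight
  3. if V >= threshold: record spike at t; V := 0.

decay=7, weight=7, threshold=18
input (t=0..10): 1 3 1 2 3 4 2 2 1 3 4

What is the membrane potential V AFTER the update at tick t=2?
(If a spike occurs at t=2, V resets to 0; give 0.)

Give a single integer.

t=0: input=1 -> V=7
t=1: input=3 -> V=0 FIRE
t=2: input=1 -> V=7
t=3: input=2 -> V=0 FIRE
t=4: input=3 -> V=0 FIRE
t=5: input=4 -> V=0 FIRE
t=6: input=2 -> V=14
t=7: input=2 -> V=0 FIRE
t=8: input=1 -> V=7
t=9: input=3 -> V=0 FIRE
t=10: input=4 -> V=0 FIRE

Answer: 7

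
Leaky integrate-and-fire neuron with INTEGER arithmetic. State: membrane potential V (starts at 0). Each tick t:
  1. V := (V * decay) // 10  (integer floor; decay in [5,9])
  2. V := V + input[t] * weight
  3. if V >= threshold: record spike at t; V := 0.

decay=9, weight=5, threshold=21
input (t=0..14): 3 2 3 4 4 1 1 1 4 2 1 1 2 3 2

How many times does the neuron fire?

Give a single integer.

Answer: 6

Derivation:
t=0: input=3 -> V=15
t=1: input=2 -> V=0 FIRE
t=2: input=3 -> V=15
t=3: input=4 -> V=0 FIRE
t=4: input=4 -> V=20
t=5: input=1 -> V=0 FIRE
t=6: input=1 -> V=5
t=7: input=1 -> V=9
t=8: input=4 -> V=0 FIRE
t=9: input=2 -> V=10
t=10: input=1 -> V=14
t=11: input=1 -> V=17
t=12: input=2 -> V=0 FIRE
t=13: input=3 -> V=15
t=14: input=2 -> V=0 FIRE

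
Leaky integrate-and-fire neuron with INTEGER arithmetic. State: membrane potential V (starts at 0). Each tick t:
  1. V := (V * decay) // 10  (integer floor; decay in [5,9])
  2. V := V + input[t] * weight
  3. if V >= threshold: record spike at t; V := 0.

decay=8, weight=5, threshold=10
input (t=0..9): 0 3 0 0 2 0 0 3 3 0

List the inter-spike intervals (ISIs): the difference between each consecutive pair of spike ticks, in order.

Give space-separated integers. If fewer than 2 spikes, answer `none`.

t=0: input=0 -> V=0
t=1: input=3 -> V=0 FIRE
t=2: input=0 -> V=0
t=3: input=0 -> V=0
t=4: input=2 -> V=0 FIRE
t=5: input=0 -> V=0
t=6: input=0 -> V=0
t=7: input=3 -> V=0 FIRE
t=8: input=3 -> V=0 FIRE
t=9: input=0 -> V=0

Answer: 3 3 1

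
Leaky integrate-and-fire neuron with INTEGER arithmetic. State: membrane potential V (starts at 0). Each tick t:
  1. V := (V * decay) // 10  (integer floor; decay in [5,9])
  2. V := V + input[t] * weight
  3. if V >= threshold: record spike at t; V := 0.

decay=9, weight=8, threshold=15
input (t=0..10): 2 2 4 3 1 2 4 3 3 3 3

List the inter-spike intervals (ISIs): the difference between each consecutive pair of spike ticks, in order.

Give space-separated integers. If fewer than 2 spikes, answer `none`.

t=0: input=2 -> V=0 FIRE
t=1: input=2 -> V=0 FIRE
t=2: input=4 -> V=0 FIRE
t=3: input=3 -> V=0 FIRE
t=4: input=1 -> V=8
t=5: input=2 -> V=0 FIRE
t=6: input=4 -> V=0 FIRE
t=7: input=3 -> V=0 FIRE
t=8: input=3 -> V=0 FIRE
t=9: input=3 -> V=0 FIRE
t=10: input=3 -> V=0 FIRE

Answer: 1 1 1 2 1 1 1 1 1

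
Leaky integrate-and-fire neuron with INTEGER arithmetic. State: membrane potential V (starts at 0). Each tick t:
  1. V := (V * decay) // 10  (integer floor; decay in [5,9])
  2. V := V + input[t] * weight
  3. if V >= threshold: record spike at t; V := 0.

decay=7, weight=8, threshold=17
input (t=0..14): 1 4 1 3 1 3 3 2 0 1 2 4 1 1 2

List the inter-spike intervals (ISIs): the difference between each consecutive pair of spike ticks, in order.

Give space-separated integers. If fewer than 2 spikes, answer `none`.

Answer: 2 2 1 4 1 3

Derivation:
t=0: input=1 -> V=8
t=1: input=4 -> V=0 FIRE
t=2: input=1 -> V=8
t=3: input=3 -> V=0 FIRE
t=4: input=1 -> V=8
t=5: input=3 -> V=0 FIRE
t=6: input=3 -> V=0 FIRE
t=7: input=2 -> V=16
t=8: input=0 -> V=11
t=9: input=1 -> V=15
t=10: input=2 -> V=0 FIRE
t=11: input=4 -> V=0 FIRE
t=12: input=1 -> V=8
t=13: input=1 -> V=13
t=14: input=2 -> V=0 FIRE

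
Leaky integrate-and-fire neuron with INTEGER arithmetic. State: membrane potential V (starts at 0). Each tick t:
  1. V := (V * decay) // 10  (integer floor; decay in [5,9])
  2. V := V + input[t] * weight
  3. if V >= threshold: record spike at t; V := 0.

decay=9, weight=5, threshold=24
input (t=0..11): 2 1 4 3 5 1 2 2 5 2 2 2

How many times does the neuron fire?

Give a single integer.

Answer: 4

Derivation:
t=0: input=2 -> V=10
t=1: input=1 -> V=14
t=2: input=4 -> V=0 FIRE
t=3: input=3 -> V=15
t=4: input=5 -> V=0 FIRE
t=5: input=1 -> V=5
t=6: input=2 -> V=14
t=7: input=2 -> V=22
t=8: input=5 -> V=0 FIRE
t=9: input=2 -> V=10
t=10: input=2 -> V=19
t=11: input=2 -> V=0 FIRE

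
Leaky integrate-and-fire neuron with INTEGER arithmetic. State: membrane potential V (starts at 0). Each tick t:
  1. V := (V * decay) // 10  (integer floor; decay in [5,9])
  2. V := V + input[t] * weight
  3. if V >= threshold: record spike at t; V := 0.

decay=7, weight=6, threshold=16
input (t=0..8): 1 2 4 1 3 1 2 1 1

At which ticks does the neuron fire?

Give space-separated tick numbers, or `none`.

t=0: input=1 -> V=6
t=1: input=2 -> V=0 FIRE
t=2: input=4 -> V=0 FIRE
t=3: input=1 -> V=6
t=4: input=3 -> V=0 FIRE
t=5: input=1 -> V=6
t=6: input=2 -> V=0 FIRE
t=7: input=1 -> V=6
t=8: input=1 -> V=10

Answer: 1 2 4 6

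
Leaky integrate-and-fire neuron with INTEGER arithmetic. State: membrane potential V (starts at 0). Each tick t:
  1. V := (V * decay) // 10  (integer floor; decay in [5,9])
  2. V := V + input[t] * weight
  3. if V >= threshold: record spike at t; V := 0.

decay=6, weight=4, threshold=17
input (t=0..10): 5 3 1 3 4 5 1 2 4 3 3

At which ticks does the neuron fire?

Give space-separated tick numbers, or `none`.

t=0: input=5 -> V=0 FIRE
t=1: input=3 -> V=12
t=2: input=1 -> V=11
t=3: input=3 -> V=0 FIRE
t=4: input=4 -> V=16
t=5: input=5 -> V=0 FIRE
t=6: input=1 -> V=4
t=7: input=2 -> V=10
t=8: input=4 -> V=0 FIRE
t=9: input=3 -> V=12
t=10: input=3 -> V=0 FIRE

Answer: 0 3 5 8 10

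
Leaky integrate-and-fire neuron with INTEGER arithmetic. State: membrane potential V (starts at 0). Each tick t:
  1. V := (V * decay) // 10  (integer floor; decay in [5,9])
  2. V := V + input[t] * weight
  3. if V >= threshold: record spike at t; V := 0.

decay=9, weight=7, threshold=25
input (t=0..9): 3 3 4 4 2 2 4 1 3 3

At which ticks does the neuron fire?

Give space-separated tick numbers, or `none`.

Answer: 1 2 3 5 6 8

Derivation:
t=0: input=3 -> V=21
t=1: input=3 -> V=0 FIRE
t=2: input=4 -> V=0 FIRE
t=3: input=4 -> V=0 FIRE
t=4: input=2 -> V=14
t=5: input=2 -> V=0 FIRE
t=6: input=4 -> V=0 FIRE
t=7: input=1 -> V=7
t=8: input=3 -> V=0 FIRE
t=9: input=3 -> V=21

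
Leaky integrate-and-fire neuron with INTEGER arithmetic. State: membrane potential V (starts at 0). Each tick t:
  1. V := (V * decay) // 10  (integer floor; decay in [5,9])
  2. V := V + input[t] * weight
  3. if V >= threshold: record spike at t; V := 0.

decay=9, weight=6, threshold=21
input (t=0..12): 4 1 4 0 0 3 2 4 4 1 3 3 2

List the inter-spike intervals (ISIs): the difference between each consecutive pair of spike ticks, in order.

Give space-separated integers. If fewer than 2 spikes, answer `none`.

Answer: 2 4 1 1 2 2

Derivation:
t=0: input=4 -> V=0 FIRE
t=1: input=1 -> V=6
t=2: input=4 -> V=0 FIRE
t=3: input=0 -> V=0
t=4: input=0 -> V=0
t=5: input=3 -> V=18
t=6: input=2 -> V=0 FIRE
t=7: input=4 -> V=0 FIRE
t=8: input=4 -> V=0 FIRE
t=9: input=1 -> V=6
t=10: input=3 -> V=0 FIRE
t=11: input=3 -> V=18
t=12: input=2 -> V=0 FIRE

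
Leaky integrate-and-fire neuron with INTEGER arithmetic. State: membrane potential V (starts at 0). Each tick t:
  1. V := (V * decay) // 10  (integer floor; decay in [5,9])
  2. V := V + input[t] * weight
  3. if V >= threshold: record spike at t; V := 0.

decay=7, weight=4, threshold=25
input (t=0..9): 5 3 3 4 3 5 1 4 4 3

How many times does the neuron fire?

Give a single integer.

Answer: 3

Derivation:
t=0: input=5 -> V=20
t=1: input=3 -> V=0 FIRE
t=2: input=3 -> V=12
t=3: input=4 -> V=24
t=4: input=3 -> V=0 FIRE
t=5: input=5 -> V=20
t=6: input=1 -> V=18
t=7: input=4 -> V=0 FIRE
t=8: input=4 -> V=16
t=9: input=3 -> V=23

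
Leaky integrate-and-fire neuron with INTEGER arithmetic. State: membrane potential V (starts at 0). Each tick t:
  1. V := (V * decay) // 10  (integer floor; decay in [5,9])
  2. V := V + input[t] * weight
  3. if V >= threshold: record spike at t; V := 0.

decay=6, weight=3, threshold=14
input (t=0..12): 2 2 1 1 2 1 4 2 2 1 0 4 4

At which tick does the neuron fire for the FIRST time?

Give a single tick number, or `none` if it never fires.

Answer: 6

Derivation:
t=0: input=2 -> V=6
t=1: input=2 -> V=9
t=2: input=1 -> V=8
t=3: input=1 -> V=7
t=4: input=2 -> V=10
t=5: input=1 -> V=9
t=6: input=4 -> V=0 FIRE
t=7: input=2 -> V=6
t=8: input=2 -> V=9
t=9: input=1 -> V=8
t=10: input=0 -> V=4
t=11: input=4 -> V=0 FIRE
t=12: input=4 -> V=12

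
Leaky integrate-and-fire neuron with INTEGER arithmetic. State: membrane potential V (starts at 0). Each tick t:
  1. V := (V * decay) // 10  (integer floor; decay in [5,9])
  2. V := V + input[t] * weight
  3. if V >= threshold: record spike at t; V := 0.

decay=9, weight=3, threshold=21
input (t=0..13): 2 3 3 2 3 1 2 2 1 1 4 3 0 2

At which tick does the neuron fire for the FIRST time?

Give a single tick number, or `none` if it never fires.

t=0: input=2 -> V=6
t=1: input=3 -> V=14
t=2: input=3 -> V=0 FIRE
t=3: input=2 -> V=6
t=4: input=3 -> V=14
t=5: input=1 -> V=15
t=6: input=2 -> V=19
t=7: input=2 -> V=0 FIRE
t=8: input=1 -> V=3
t=9: input=1 -> V=5
t=10: input=4 -> V=16
t=11: input=3 -> V=0 FIRE
t=12: input=0 -> V=0
t=13: input=2 -> V=6

Answer: 2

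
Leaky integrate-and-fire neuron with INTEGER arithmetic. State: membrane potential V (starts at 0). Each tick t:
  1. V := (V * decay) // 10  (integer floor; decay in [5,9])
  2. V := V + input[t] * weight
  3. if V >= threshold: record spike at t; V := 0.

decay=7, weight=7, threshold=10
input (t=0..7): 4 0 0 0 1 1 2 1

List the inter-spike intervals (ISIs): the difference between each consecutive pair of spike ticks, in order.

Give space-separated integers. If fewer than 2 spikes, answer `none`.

Answer: 5 1

Derivation:
t=0: input=4 -> V=0 FIRE
t=1: input=0 -> V=0
t=2: input=0 -> V=0
t=3: input=0 -> V=0
t=4: input=1 -> V=7
t=5: input=1 -> V=0 FIRE
t=6: input=2 -> V=0 FIRE
t=7: input=1 -> V=7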